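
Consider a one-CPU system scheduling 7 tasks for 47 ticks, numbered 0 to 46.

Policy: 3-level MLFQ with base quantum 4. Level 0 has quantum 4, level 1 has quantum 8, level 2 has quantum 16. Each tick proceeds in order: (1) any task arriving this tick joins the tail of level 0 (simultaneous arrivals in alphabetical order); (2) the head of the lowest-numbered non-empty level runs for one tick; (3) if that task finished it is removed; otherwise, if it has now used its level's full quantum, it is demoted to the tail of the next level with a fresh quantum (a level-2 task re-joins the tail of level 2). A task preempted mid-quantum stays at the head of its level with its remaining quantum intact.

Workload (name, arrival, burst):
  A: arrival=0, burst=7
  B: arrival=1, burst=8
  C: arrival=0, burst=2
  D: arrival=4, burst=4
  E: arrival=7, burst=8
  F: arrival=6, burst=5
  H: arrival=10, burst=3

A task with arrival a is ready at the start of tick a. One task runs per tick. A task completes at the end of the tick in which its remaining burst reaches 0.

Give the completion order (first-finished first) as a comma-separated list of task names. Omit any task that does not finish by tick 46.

completion order = C, D, H, A, B, F, E

t=0: L0/L1/L2 = AC/-/- → run A
t=1: L0/L1/L2 = ACB/-/- → run A
t=2: L0/L1/L2 = ACB/-/- → run A
t=3: L0/L1/L2 = ACB/-/- → run A
t=4: L0/L1/L2 = CBD/A/- → run C
t=5: L0/L1/L2 = CBD/A/- → run C
t=6: L0/L1/L2 = BDF/A/- → run B
t=7: L0/L1/L2 = BDFE/A/- → run B
t=8: L0/L1/L2 = BDFE/A/- → run B
t=9: L0/L1/L2 = BDFE/A/- → run B
t=10: L0/L1/L2 = DFEH/AB/- → run D
t=11: L0/L1/L2 = DFEH/AB/- → run D
t=12: L0/L1/L2 = DFEH/AB/- → run D
t=13: L0/L1/L2 = DFEH/AB/- → run D
t=14: L0/L1/L2 = FEH/AB/- → run F
t=15: L0/L1/L2 = FEH/AB/- → run F
t=16: L0/L1/L2 = FEH/AB/- → run F
t=17: L0/L1/L2 = FEH/AB/- → run F
t=18: L0/L1/L2 = EH/ABF/- → run E
t=19: L0/L1/L2 = EH/ABF/- → run E
t=20: L0/L1/L2 = EH/ABF/- → run E
t=21: L0/L1/L2 = EH/ABF/- → run E
t=22: L0/L1/L2 = H/ABFE/- → run H
t=23: L0/L1/L2 = H/ABFE/- → run H
t=24: L0/L1/L2 = H/ABFE/- → run H
t=25: L0/L1/L2 = -/ABFE/- → run A
t=26: L0/L1/L2 = -/ABFE/- → run A
t=27: L0/L1/L2 = -/ABFE/- → run A
t=28: L0/L1/L2 = -/BFE/- → run B
t=29: L0/L1/L2 = -/BFE/- → run B
t=30: L0/L1/L2 = -/BFE/- → run B
t=31: L0/L1/L2 = -/BFE/- → run B
t=32: L0/L1/L2 = -/FE/- → run F
t=33: L0/L1/L2 = -/E/- → run E
t=34: L0/L1/L2 = -/E/- → run E
t=35: L0/L1/L2 = -/E/- → run E
t=36: L0/L1/L2 = -/E/- → run E
t=37: (idle)
t=38: (idle)
t=39: (idle)
t=40: (idle)
t=41: (idle)
t=42: (idle)
t=43: (idle)
t=44: (idle)
t=45: (idle)
t=46: (idle)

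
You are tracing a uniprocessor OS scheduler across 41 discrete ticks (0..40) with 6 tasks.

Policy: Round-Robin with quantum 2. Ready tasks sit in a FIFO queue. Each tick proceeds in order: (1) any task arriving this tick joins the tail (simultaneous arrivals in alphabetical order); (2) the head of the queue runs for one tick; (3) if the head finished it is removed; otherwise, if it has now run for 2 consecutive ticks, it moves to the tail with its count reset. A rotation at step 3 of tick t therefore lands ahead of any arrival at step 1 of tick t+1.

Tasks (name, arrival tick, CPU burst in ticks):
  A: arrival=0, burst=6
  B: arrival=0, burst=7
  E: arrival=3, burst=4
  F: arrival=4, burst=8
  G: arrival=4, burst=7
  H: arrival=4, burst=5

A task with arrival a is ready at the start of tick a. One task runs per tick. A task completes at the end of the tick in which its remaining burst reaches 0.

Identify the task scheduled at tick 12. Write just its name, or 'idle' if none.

running at tick 12 = G

t=0: queue=[A,B] q_used=0 → run A
t=1: queue=[A,B] q_used=1 → run A
t=2: queue=[B,A] q_used=0 → run B
t=3: queue=[B,A,E] q_used=1 → run B
t=4: queue=[A,E,B,F,G,H] q_used=0 → run A
t=5: queue=[A,E,B,F,G,H] q_used=1 → run A
t=6: queue=[E,B,F,G,H,A] q_used=0 → run E
t=7: queue=[E,B,F,G,H,A] q_used=1 → run E
t=8: queue=[B,F,G,H,A,E] q_used=0 → run B
t=9: queue=[B,F,G,H,A,E] q_used=1 → run B
t=10: queue=[F,G,H,A,E,B] q_used=0 → run F
t=11: queue=[F,G,H,A,E,B] q_used=1 → run F
t=12: queue=[G,H,A,E,B,F] q_used=0 → run G
t=13: queue=[G,H,A,E,B,F] q_used=1 → run G
t=14: queue=[H,A,E,B,F,G] q_used=0 → run H
t=15: queue=[H,A,E,B,F,G] q_used=1 → run H
t=16: queue=[A,E,B,F,G,H] q_used=0 → run A
t=17: queue=[A,E,B,F,G,H] q_used=1 → run A
t=18: queue=[E,B,F,G,H] q_used=0 → run E
t=19: queue=[E,B,F,G,H] q_used=1 → run E
t=20: queue=[B,F,G,H] q_used=0 → run B
t=21: queue=[B,F,G,H] q_used=1 → run B
t=22: queue=[F,G,H,B] q_used=0 → run F
t=23: queue=[F,G,H,B] q_used=1 → run F
t=24: queue=[G,H,B,F] q_used=0 → run G
t=25: queue=[G,H,B,F] q_used=1 → run G
t=26: queue=[H,B,F,G] q_used=0 → run H
t=27: queue=[H,B,F,G] q_used=1 → run H
t=28: queue=[B,F,G,H] q_used=0 → run B
t=29: queue=[F,G,H] q_used=0 → run F
t=30: queue=[F,G,H] q_used=1 → run F
t=31: queue=[G,H,F] q_used=0 → run G
t=32: queue=[G,H,F] q_used=1 → run G
t=33: queue=[H,F,G] q_used=0 → run H
t=34: queue=[F,G] q_used=0 → run F
t=35: queue=[F,G] q_used=1 → run F
t=36: queue=[G] q_used=0 → run G
t=37: (idle)
t=38: (idle)
t=39: (idle)
t=40: (idle)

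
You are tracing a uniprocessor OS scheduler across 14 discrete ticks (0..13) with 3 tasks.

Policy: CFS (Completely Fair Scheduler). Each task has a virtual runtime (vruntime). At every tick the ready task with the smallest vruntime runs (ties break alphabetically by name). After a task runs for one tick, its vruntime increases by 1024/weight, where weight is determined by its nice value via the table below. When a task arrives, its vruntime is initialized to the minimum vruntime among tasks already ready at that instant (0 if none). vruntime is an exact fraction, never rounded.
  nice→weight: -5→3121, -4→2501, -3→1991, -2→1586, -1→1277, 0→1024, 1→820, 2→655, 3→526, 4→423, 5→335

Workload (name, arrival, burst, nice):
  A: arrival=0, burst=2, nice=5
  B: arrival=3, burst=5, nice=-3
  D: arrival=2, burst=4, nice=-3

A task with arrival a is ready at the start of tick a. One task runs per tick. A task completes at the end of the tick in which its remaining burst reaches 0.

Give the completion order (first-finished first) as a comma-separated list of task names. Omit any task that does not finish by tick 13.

t=0: vr[A=0] → run A
t=1: vr[A=1024/335] → run A
t=2: vr[D=0] → run D
t=3: vr[B=1024/1991 D=1024/1991] → run B
t=4: vr[B=2048/1991 D=1024/1991] → run D
t=5: vr[B=2048/1991 D=2048/1991] → run B
t=6: vr[B=3072/1991 D=2048/1991] → run D
t=7: vr[B=3072/1991 D=3072/1991] → run B
t=8: vr[B=4096/1991 D=3072/1991] → run D
t=9: vr[B=4096/1991] → run B
t=10: vr[B=5120/1991] → run B
t=11: (idle)
t=12: (idle)
t=13: (idle)

completion order = A, D, B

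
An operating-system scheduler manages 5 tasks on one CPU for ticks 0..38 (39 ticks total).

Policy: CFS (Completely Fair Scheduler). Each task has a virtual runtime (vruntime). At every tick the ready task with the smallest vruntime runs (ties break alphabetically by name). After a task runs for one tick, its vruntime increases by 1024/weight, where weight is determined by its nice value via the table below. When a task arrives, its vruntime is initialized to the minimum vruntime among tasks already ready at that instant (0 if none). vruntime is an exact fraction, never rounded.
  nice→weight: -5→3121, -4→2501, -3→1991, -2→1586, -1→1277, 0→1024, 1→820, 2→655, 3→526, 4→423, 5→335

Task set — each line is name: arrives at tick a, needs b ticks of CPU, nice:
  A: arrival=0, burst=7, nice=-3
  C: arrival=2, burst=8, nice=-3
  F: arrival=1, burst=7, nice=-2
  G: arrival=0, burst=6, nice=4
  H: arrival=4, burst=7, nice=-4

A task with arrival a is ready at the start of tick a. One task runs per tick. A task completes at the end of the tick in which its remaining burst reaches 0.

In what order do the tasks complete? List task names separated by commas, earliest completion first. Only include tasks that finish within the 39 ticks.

completion order = H, A, C, F, G

t=0: vr[A=0 G=0] → run A
t=1: vr[A=1024/1991 F=0 G=0] → run F
t=2: vr[A=1024/1991 C=0 F=512/793 G=0] → run C
t=3: vr[A=1024/1991 C=1024/1991 F=512/793 G=0] → run G
t=4: vr[A=1024/1991 C=1024/1991 F=512/793 G=1024/423 H=1024/1991] → run A
t=5: vr[A=2048/1991 C=1024/1991 F=512/793 G=1024/423 H=1024/1991] → run C
t=6: vr[A=2048/1991 C=2048/1991 F=512/793 G=1024/423 H=1024/1991] → run H
t=7: vr[A=2048/1991 C=2048/1991 F=512/793 G=1024/423 H=4599808/4979491] → run F
t=8: vr[A=2048/1991 C=2048/1991 F=1024/793 G=1024/423 H=4599808/4979491] → run H
t=9: vr[A=2048/1991 C=2048/1991 F=1024/793 G=1024/423 H=6638592/4979491] → run A
t=10: vr[A=3072/1991 C=2048/1991 F=1024/793 G=1024/423 H=6638592/4979491] → run C
t=11: vr[A=3072/1991 C=3072/1991 F=1024/793 G=1024/423 H=6638592/4979491] → run F
t=12: vr[A=3072/1991 C=3072/1991 F=1536/793 G=1024/423 H=6638592/4979491] → run H
t=13: vr[A=3072/1991 C=3072/1991 F=1536/793 G=1024/423 H=8677376/4979491] → run A
t=14: vr[A=4096/1991 C=3072/1991 F=1536/793 G=1024/423 H=8677376/4979491] → run C
t=15: vr[A=4096/1991 C=4096/1991 F=1536/793 G=1024/423 H=8677376/4979491] → run H
t=16: vr[A=4096/1991 C=4096/1991 F=1536/793 G=1024/423 H=10716160/4979491] → run F
t=17: vr[A=4096/1991 C=4096/1991 F=2048/793 G=1024/423 H=10716160/4979491] → run A
t=18: vr[A=5120/1991 C=4096/1991 F=2048/793 G=1024/423 H=10716160/4979491] → run C
t=19: vr[A=5120/1991 C=5120/1991 F=2048/793 G=1024/423 H=10716160/4979491] → run H
t=20: vr[A=5120/1991 C=5120/1991 F=2048/793 G=1024/423 H=12754944/4979491] → run G
t=21: vr[A=5120/1991 C=5120/1991 F=2048/793 G=2048/423 H=12754944/4979491] → run H
t=22: vr[A=5120/1991 C=5120/1991 F=2048/793 G=2048/423 H=14793728/4979491] → run A
t=23: vr[A=6144/1991 C=5120/1991 F=2048/793 G=2048/423 H=14793728/4979491] → run C
t=24: vr[A=6144/1991 C=6144/1991 F=2048/793 G=2048/423 H=14793728/4979491] → run F
t=25: vr[A=6144/1991 C=6144/1991 F=2560/793 G=2048/423 H=14793728/4979491] → run H
t=26: vr[A=6144/1991 C=6144/1991 F=2560/793 G=2048/423] → run A
t=27: vr[C=6144/1991 F=2560/793 G=2048/423] → run C
t=28: vr[C=7168/1991 F=2560/793 G=2048/423] → run F
t=29: vr[C=7168/1991 F=3072/793 G=2048/423] → run C
t=30: vr[F=3072/793 G=2048/423] → run F
t=31: vr[G=2048/423] → run G
t=32: vr[G=1024/141] → run G
t=33: vr[G=4096/423] → run G
t=34: vr[G=5120/423] → run G
t=35: (idle)
t=36: (idle)
t=37: (idle)
t=38: (idle)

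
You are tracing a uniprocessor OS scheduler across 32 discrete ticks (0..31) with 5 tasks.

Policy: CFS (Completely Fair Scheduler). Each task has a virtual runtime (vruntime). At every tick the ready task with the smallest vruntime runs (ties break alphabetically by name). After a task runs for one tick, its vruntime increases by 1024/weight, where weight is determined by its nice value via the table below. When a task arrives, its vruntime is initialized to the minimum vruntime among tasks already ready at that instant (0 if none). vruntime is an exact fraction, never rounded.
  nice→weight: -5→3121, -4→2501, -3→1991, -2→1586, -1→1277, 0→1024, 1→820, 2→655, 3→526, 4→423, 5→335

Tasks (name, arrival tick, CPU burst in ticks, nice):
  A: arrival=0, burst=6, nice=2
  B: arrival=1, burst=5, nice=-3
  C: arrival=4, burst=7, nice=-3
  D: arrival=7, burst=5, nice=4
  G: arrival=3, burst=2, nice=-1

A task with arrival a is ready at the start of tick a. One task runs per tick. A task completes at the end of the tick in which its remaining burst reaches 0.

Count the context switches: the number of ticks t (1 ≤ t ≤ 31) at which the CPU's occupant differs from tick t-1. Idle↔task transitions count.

t=0: vr[A=0] → run A
t=1: vr[A=1024/655 B=1024/655] → run A
t=2: vr[A=2048/655 B=1024/655] → run B
t=3: vr[A=2048/655 B=2709504/1304105 G=2709504/1304105] → run B
t=4: vr[A=2048/655 B=3380224/1304105 C=2709504/1304105 G=2709504/1304105] → run C
t=5: vr[A=2048/655 B=3380224/1304105 C=3380224/1304105 G=2709504/1304105] → run G
t=6: vr[A=2048/655 B=3380224/1304105 C=3380224/1304105 G=4795440128/1665342085] → run B
t=7: vr[A=2048/655 B=4050944/1304105 C=3380224/1304105 D=3380224/1304105 G=4795440128/1665342085] → run C
t=8: vr[A=2048/655 B=4050944/1304105 C=4050944/1304105 D=3380224/1304105 G=4795440128/1665342085] → run D
t=9: vr[A=2048/655 B=4050944/1304105 C=4050944/1304105 D=2765238272/551636415 G=4795440128/1665342085] → run G
t=10: vr[A=2048/655 B=4050944/1304105 C=4050944/1304105 D=2765238272/551636415] → run B
t=11: vr[A=2048/655 B=4721664/1304105 C=4050944/1304105 D=2765238272/551636415] → run C
t=12: vr[A=2048/655 B=4721664/1304105 C=4721664/1304105 D=2765238272/551636415] → run A
t=13: vr[A=3072/655 B=4721664/1304105 C=4721664/1304105 D=2765238272/551636415] → run B
t=14: vr[A=3072/655 C=4721664/1304105 D=2765238272/551636415] → run C
t=15: vr[A=3072/655 C=5392384/1304105 D=2765238272/551636415] → run C
t=16: vr[A=3072/655 C=6063104/1304105 D=2765238272/551636415] → run C
t=17: vr[A=3072/655 C=6733824/1304105 D=2765238272/551636415] → run A
t=18: vr[A=4096/655 C=6733824/1304105 D=2765238272/551636415] → run D
t=19: vr[A=4096/655 C=6733824/1304105 D=4100641792/551636415] → run C
t=20: vr[A=4096/655 D=4100641792/551636415] → run A
t=21: vr[A=1024/131 D=4100641792/551636415] → run D
t=22: vr[A=1024/131 D=1812015104/183878805] → run A
t=23: vr[D=1812015104/183878805] → run D
t=24: vr[D=6771448832/551636415] → run D
t=25: (idle)
t=26: (idle)
t=27: (idle)
t=28: (idle)
t=29: (idle)
t=30: (idle)
t=31: (idle)

context switches = 20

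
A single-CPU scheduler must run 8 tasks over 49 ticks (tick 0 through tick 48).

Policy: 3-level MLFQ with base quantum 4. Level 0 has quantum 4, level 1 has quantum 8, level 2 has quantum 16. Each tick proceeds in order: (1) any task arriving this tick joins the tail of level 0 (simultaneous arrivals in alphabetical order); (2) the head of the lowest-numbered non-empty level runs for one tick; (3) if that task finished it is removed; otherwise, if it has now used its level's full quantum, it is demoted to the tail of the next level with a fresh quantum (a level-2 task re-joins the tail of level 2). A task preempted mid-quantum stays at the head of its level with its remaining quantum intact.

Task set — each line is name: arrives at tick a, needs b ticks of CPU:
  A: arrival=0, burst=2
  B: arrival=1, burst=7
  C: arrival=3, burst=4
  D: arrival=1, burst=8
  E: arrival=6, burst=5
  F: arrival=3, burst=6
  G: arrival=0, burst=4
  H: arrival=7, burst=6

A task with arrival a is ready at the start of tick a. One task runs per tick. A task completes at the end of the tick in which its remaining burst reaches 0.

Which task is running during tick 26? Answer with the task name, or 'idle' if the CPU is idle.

t=0: L0/L1/L2 = AG/-/- → run A
t=1: L0/L1/L2 = AGBD/-/- → run A
t=2: L0/L1/L2 = GBD/-/- → run G
t=3: L0/L1/L2 = GBDCF/-/- → run G
t=4: L0/L1/L2 = GBDCF/-/- → run G
t=5: L0/L1/L2 = GBDCF/-/- → run G
t=6: L0/L1/L2 = BDCFE/-/- → run B
t=7: L0/L1/L2 = BDCFEH/-/- → run B
t=8: L0/L1/L2 = BDCFEH/-/- → run B
t=9: L0/L1/L2 = BDCFEH/-/- → run B
t=10: L0/L1/L2 = DCFEH/B/- → run D
t=11: L0/L1/L2 = DCFEH/B/- → run D
t=12: L0/L1/L2 = DCFEH/B/- → run D
t=13: L0/L1/L2 = DCFEH/B/- → run D
t=14: L0/L1/L2 = CFEH/BD/- → run C
t=15: L0/L1/L2 = CFEH/BD/- → run C
t=16: L0/L1/L2 = CFEH/BD/- → run C
t=17: L0/L1/L2 = CFEH/BD/- → run C
t=18: L0/L1/L2 = FEH/BD/- → run F
t=19: L0/L1/L2 = FEH/BD/- → run F
t=20: L0/L1/L2 = FEH/BD/- → run F
t=21: L0/L1/L2 = FEH/BD/- → run F
t=22: L0/L1/L2 = EH/BDF/- → run E
t=23: L0/L1/L2 = EH/BDF/- → run E
t=24: L0/L1/L2 = EH/BDF/- → run E
t=25: L0/L1/L2 = EH/BDF/- → run E
t=26: L0/L1/L2 = H/BDFE/- → run H
t=27: L0/L1/L2 = H/BDFE/- → run H
t=28: L0/L1/L2 = H/BDFE/- → run H
t=29: L0/L1/L2 = H/BDFE/- → run H
t=30: L0/L1/L2 = -/BDFEH/- → run B
t=31: L0/L1/L2 = -/BDFEH/- → run B
t=32: L0/L1/L2 = -/BDFEH/- → run B
t=33: L0/L1/L2 = -/DFEH/- → run D
t=34: L0/L1/L2 = -/DFEH/- → run D
t=35: L0/L1/L2 = -/DFEH/- → run D
t=36: L0/L1/L2 = -/DFEH/- → run D
t=37: L0/L1/L2 = -/FEH/- → run F
t=38: L0/L1/L2 = -/FEH/- → run F
t=39: L0/L1/L2 = -/EH/- → run E
t=40: L0/L1/L2 = -/H/- → run H
t=41: L0/L1/L2 = -/H/- → run H
t=42: (idle)
t=43: (idle)
t=44: (idle)
t=45: (idle)
t=46: (idle)
t=47: (idle)
t=48: (idle)

running at tick 26 = H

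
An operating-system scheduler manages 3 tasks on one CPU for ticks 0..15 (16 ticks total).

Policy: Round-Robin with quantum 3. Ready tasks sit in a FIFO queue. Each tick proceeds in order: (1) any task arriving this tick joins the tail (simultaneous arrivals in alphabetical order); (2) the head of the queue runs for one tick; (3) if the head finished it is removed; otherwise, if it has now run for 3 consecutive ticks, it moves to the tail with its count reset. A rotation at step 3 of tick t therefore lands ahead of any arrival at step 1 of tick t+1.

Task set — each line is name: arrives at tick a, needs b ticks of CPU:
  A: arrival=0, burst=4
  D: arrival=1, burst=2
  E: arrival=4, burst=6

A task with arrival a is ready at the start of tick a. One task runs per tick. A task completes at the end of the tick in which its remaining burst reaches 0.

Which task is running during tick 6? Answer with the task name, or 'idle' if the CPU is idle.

t=0: queue=[A] q_used=0 → run A
t=1: queue=[A,D] q_used=1 → run A
t=2: queue=[A,D] q_used=2 → run A
t=3: queue=[D,A] q_used=0 → run D
t=4: queue=[D,A,E] q_used=1 → run D
t=5: queue=[A,E] q_used=0 → run A
t=6: queue=[E] q_used=0 → run E
t=7: queue=[E] q_used=1 → run E
t=8: queue=[E] q_used=2 → run E
t=9: queue=[E] q_used=0 → run E
t=10: queue=[E] q_used=1 → run E
t=11: queue=[E] q_used=2 → run E
t=12: (idle)
t=13: (idle)
t=14: (idle)
t=15: (idle)

running at tick 6 = E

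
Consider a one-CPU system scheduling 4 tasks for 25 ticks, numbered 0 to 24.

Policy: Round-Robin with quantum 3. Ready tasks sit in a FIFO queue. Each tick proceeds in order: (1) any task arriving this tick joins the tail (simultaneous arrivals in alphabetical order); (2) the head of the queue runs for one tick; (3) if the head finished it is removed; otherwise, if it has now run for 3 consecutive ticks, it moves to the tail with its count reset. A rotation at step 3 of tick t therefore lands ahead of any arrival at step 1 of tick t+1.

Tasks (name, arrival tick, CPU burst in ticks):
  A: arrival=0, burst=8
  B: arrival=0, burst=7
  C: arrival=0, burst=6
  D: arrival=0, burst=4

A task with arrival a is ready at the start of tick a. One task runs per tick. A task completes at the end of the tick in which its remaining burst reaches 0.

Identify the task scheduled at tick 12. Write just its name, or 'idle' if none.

running at tick 12 = A

t=0: queue=[A,B,C,D] q_used=0 → run A
t=1: queue=[A,B,C,D] q_used=1 → run A
t=2: queue=[A,B,C,D] q_used=2 → run A
t=3: queue=[B,C,D,A] q_used=0 → run B
t=4: queue=[B,C,D,A] q_used=1 → run B
t=5: queue=[B,C,D,A] q_used=2 → run B
t=6: queue=[C,D,A,B] q_used=0 → run C
t=7: queue=[C,D,A,B] q_used=1 → run C
t=8: queue=[C,D,A,B] q_used=2 → run C
t=9: queue=[D,A,B,C] q_used=0 → run D
t=10: queue=[D,A,B,C] q_used=1 → run D
t=11: queue=[D,A,B,C] q_used=2 → run D
t=12: queue=[A,B,C,D] q_used=0 → run A
t=13: queue=[A,B,C,D] q_used=1 → run A
t=14: queue=[A,B,C,D] q_used=2 → run A
t=15: queue=[B,C,D,A] q_used=0 → run B
t=16: queue=[B,C,D,A] q_used=1 → run B
t=17: queue=[B,C,D,A] q_used=2 → run B
t=18: queue=[C,D,A,B] q_used=0 → run C
t=19: queue=[C,D,A,B] q_used=1 → run C
t=20: queue=[C,D,A,B] q_used=2 → run C
t=21: queue=[D,A,B] q_used=0 → run D
t=22: queue=[A,B] q_used=0 → run A
t=23: queue=[A,B] q_used=1 → run A
t=24: queue=[B] q_used=0 → run B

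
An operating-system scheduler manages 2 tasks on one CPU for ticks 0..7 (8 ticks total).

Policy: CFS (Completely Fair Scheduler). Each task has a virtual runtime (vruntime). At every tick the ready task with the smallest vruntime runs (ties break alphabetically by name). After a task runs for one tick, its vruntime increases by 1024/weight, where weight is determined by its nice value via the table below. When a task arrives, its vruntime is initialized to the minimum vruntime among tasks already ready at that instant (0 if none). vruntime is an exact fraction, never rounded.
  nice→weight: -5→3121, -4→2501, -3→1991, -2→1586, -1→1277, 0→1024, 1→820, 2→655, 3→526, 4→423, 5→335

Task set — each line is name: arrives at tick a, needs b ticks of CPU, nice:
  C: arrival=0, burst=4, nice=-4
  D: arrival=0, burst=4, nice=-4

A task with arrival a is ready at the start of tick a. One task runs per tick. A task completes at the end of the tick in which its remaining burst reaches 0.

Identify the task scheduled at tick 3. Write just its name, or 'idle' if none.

running at tick 3 = D

t=0: vr[C=0 D=0] → run C
t=1: vr[C=1024/2501 D=0] → run D
t=2: vr[C=1024/2501 D=1024/2501] → run C
t=3: vr[C=2048/2501 D=1024/2501] → run D
t=4: vr[C=2048/2501 D=2048/2501] → run C
t=5: vr[C=3072/2501 D=2048/2501] → run D
t=6: vr[C=3072/2501 D=3072/2501] → run C
t=7: vr[D=3072/2501] → run D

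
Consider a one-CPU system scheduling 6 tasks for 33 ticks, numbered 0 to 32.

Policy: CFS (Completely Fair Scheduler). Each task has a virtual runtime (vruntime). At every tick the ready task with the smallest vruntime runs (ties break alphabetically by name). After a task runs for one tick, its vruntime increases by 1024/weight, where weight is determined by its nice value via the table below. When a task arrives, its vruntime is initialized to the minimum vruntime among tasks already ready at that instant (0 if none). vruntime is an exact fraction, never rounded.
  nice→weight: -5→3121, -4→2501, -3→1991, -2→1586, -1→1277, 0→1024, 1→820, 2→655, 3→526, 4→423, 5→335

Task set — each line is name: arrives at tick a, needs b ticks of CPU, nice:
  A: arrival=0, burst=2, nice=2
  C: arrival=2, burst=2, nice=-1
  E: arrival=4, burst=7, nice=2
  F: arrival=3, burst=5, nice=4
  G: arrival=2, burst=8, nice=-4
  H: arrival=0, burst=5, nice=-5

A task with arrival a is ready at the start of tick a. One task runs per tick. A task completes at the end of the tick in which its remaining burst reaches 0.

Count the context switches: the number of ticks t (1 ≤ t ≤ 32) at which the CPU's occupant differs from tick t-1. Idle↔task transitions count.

t=0: vr[A=0 H=0] → run A
t=1: vr[A=1024/655 H=0] → run H
t=2: vr[A=1024/655 C=1024/3121 G=1024/3121 H=1024/3121] → run C
t=3: vr[A=1024/655 C=4503552/3985517 F=1024/3121 G=1024/3121 H=1024/3121] → run F
t=4: vr[A=1024/655 C=4503552/3985517 E=1024/3121 F=3629056/1320183 G=1024/3121 H=1024/3121] → run E
t=5: vr[A=1024/655 C=4503552/3985517 E=3866624/2044255 F=3629056/1320183 G=1024/3121 H=1024/3121] → run G
t=6: vr[A=1024/655 C=4503552/3985517 E=3866624/2044255 F=3629056/1320183 G=5756928/7805621 H=1024/3121] → run H
t=7: vr[A=1024/655 C=4503552/3985517 E=3866624/2044255 F=3629056/1320183 G=5756928/7805621 H=2048/3121] → run H
t=8: vr[A=1024/655 C=4503552/3985517 E=3866624/2044255 F=3629056/1320183 G=5756928/7805621 H=3072/3121] → run G
t=9: vr[A=1024/655 C=4503552/3985517 E=3866624/2044255 F=3629056/1320183 G=8952832/7805621 H=3072/3121] → run H
t=10: vr[A=1024/655 C=4503552/3985517 E=3866624/2044255 F=3629056/1320183 G=8952832/7805621 H=4096/3121] → run C
t=11: vr[A=1024/655 E=3866624/2044255 F=3629056/1320183 G=8952832/7805621 H=4096/3121] → run G
t=12: vr[A=1024/655 E=3866624/2044255 F=3629056/1320183 G=12148736/7805621 H=4096/3121] → run H
t=13: vr[A=1024/655 E=3866624/2044255 F=3629056/1320183 G=12148736/7805621] → run G
t=14: vr[A=1024/655 E=3866624/2044255 F=3629056/1320183 G=15344640/7805621] → run A
t=15: vr[E=3866624/2044255 F=3629056/1320183 G=15344640/7805621] → run E
t=16: vr[E=7062528/2044255 F=3629056/1320183 G=15344640/7805621] → run G
t=17: vr[E=7062528/2044255 F=3629056/1320183 G=18540544/7805621] → run G
t=18: vr[E=7062528/2044255 F=3629056/1320183 G=21736448/7805621] → run F
t=19: vr[E=7062528/2044255 F=6824960/1320183 G=21736448/7805621] → run G
t=20: vr[E=7062528/2044255 F=6824960/1320183 G=24932352/7805621] → run G
t=21: vr[E=7062528/2044255 F=6824960/1320183] → run E
t=22: vr[E=10258432/2044255 F=6824960/1320183] → run E
t=23: vr[E=13454336/2044255 F=6824960/1320183] → run F
t=24: vr[E=13454336/2044255 F=3340288/440061] → run E
t=25: vr[E=3330048/408851 F=3340288/440061] → run F
t=26: vr[E=3330048/408851 F=13216768/1320183] → run E
t=27: vr[E=19846144/2044255 F=13216768/1320183] → run E
t=28: vr[F=13216768/1320183] → run F
t=29: (idle)
t=30: (idle)
t=31: (idle)
t=32: (idle)

context switches = 24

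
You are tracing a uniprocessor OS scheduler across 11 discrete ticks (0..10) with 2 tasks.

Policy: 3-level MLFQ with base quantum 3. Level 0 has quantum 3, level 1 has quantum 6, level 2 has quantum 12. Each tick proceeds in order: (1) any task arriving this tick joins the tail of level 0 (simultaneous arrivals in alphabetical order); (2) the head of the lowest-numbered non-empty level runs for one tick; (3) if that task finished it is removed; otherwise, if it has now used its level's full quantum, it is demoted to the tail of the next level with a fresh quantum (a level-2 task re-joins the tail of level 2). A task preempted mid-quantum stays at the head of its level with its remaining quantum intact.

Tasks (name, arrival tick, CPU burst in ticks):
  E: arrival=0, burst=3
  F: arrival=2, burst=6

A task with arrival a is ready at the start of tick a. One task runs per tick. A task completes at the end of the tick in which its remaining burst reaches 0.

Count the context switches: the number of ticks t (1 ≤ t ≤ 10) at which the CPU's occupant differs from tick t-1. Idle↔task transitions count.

context switches = 2

t=0: L0/L1/L2 = E/-/- → run E
t=1: L0/L1/L2 = E/-/- → run E
t=2: L0/L1/L2 = EF/-/- → run E
t=3: L0/L1/L2 = F/-/- → run F
t=4: L0/L1/L2 = F/-/- → run F
t=5: L0/L1/L2 = F/-/- → run F
t=6: L0/L1/L2 = -/F/- → run F
t=7: L0/L1/L2 = -/F/- → run F
t=8: L0/L1/L2 = -/F/- → run F
t=9: (idle)
t=10: (idle)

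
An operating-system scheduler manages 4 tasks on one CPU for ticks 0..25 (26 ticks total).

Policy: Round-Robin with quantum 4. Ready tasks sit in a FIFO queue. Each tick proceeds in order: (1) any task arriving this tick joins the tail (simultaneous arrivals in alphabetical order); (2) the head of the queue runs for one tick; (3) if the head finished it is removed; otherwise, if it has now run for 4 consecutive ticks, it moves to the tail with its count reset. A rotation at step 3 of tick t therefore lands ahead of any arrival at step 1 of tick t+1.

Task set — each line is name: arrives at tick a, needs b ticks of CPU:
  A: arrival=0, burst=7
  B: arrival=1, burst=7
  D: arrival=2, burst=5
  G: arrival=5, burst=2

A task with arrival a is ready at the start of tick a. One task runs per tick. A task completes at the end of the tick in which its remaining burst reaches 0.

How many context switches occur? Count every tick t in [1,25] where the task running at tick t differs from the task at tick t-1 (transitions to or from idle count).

t=0: queue=[A] q_used=0 → run A
t=1: queue=[A,B] q_used=1 → run A
t=2: queue=[A,B,D] q_used=2 → run A
t=3: queue=[A,B,D] q_used=3 → run A
t=4: queue=[B,D,A] q_used=0 → run B
t=5: queue=[B,D,A,G] q_used=1 → run B
t=6: queue=[B,D,A,G] q_used=2 → run B
t=7: queue=[B,D,A,G] q_used=3 → run B
t=8: queue=[D,A,G,B] q_used=0 → run D
t=9: queue=[D,A,G,B] q_used=1 → run D
t=10: queue=[D,A,G,B] q_used=2 → run D
t=11: queue=[D,A,G,B] q_used=3 → run D
t=12: queue=[A,G,B,D] q_used=0 → run A
t=13: queue=[A,G,B,D] q_used=1 → run A
t=14: queue=[A,G,B,D] q_used=2 → run A
t=15: queue=[G,B,D] q_used=0 → run G
t=16: queue=[G,B,D] q_used=1 → run G
t=17: queue=[B,D] q_used=0 → run B
t=18: queue=[B,D] q_used=1 → run B
t=19: queue=[B,D] q_used=2 → run B
t=20: queue=[D] q_used=0 → run D
t=21: (idle)
t=22: (idle)
t=23: (idle)
t=24: (idle)
t=25: (idle)

context switches = 7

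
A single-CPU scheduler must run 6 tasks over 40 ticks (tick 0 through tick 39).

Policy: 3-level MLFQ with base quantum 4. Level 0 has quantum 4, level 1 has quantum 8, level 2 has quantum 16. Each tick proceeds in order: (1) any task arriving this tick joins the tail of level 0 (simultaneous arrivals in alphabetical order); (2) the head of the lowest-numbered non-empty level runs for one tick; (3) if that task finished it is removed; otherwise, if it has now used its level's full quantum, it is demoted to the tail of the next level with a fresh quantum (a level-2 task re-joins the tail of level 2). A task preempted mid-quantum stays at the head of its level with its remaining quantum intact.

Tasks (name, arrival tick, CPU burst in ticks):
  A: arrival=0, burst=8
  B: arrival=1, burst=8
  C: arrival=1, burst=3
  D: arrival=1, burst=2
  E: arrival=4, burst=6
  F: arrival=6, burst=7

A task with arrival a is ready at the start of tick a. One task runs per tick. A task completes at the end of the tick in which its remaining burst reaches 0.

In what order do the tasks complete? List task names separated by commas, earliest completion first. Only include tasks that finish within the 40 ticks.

completion order = C, D, A, B, E, F

t=0: L0/L1/L2 = A/-/- → run A
t=1: L0/L1/L2 = ABCD/-/- → run A
t=2: L0/L1/L2 = ABCD/-/- → run A
t=3: L0/L1/L2 = ABCD/-/- → run A
t=4: L0/L1/L2 = BCDE/A/- → run B
t=5: L0/L1/L2 = BCDE/A/- → run B
t=6: L0/L1/L2 = BCDEF/A/- → run B
t=7: L0/L1/L2 = BCDEF/A/- → run B
t=8: L0/L1/L2 = CDEF/AB/- → run C
t=9: L0/L1/L2 = CDEF/AB/- → run C
t=10: L0/L1/L2 = CDEF/AB/- → run C
t=11: L0/L1/L2 = DEF/AB/- → run D
t=12: L0/L1/L2 = DEF/AB/- → run D
t=13: L0/L1/L2 = EF/AB/- → run E
t=14: L0/L1/L2 = EF/AB/- → run E
t=15: L0/L1/L2 = EF/AB/- → run E
t=16: L0/L1/L2 = EF/AB/- → run E
t=17: L0/L1/L2 = F/ABE/- → run F
t=18: L0/L1/L2 = F/ABE/- → run F
t=19: L0/L1/L2 = F/ABE/- → run F
t=20: L0/L1/L2 = F/ABE/- → run F
t=21: L0/L1/L2 = -/ABEF/- → run A
t=22: L0/L1/L2 = -/ABEF/- → run A
t=23: L0/L1/L2 = -/ABEF/- → run A
t=24: L0/L1/L2 = -/ABEF/- → run A
t=25: L0/L1/L2 = -/BEF/- → run B
t=26: L0/L1/L2 = -/BEF/- → run B
t=27: L0/L1/L2 = -/BEF/- → run B
t=28: L0/L1/L2 = -/BEF/- → run B
t=29: L0/L1/L2 = -/EF/- → run E
t=30: L0/L1/L2 = -/EF/- → run E
t=31: L0/L1/L2 = -/F/- → run F
t=32: L0/L1/L2 = -/F/- → run F
t=33: L0/L1/L2 = -/F/- → run F
t=34: (idle)
t=35: (idle)
t=36: (idle)
t=37: (idle)
t=38: (idle)
t=39: (idle)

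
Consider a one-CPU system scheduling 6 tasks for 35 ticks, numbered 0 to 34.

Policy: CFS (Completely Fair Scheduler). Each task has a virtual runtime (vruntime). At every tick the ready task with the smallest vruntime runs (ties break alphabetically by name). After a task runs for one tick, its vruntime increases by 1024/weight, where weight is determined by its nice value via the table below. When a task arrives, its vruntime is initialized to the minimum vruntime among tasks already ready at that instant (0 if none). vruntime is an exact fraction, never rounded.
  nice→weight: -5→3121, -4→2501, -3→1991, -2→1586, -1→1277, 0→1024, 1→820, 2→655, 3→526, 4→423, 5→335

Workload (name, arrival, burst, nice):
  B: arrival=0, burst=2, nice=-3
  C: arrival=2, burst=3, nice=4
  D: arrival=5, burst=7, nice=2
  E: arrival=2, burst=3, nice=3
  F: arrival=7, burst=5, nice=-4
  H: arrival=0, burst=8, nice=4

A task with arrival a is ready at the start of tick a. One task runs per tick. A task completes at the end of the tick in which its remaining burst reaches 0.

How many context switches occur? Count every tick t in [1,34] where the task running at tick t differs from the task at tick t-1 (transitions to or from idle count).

context switches = 22

t=0: vr[B=0 H=0] → run B
t=1: vr[B=1024/1991 H=0] → run H
t=2: vr[B=1024/1991 C=1024/1991 E=1024/1991 H=1024/423] → run B
t=3: vr[C=1024/1991 E=1024/1991 H=1024/423] → run C
t=4: vr[C=2471936/842193 E=1024/1991 H=1024/423] → run E
t=5: vr[C=2471936/842193 D=1024/423 E=1288704/523633 H=1024/423] → run D
t=6: vr[C=2471936/842193 D=1103872/277065 E=1288704/523633 H=1024/423] → run H
t=7: vr[C=2471936/842193 D=1103872/277065 E=1288704/523633 F=1288704/523633 H=2048/423] → run E
t=8: vr[C=2471936/842193 D=1103872/277065 E=2308096/523633 F=1288704/523633 H=2048/423] → run F
t=9: vr[C=2471936/842193 D=1103872/277065 E=2308096/523633 F=3759248896/1309606133 H=2048/423] → run F
t=10: vr[C=2471936/842193 D=1103872/277065 E=2308096/523633 F=4295449088/1309606133 H=2048/423] → run C
t=11: vr[C=4510720/842193 D=1103872/277065 E=2308096/523633 F=4295449088/1309606133 H=2048/423] → run F
t=12: vr[C=4510720/842193 D=1103872/277065 E=2308096/523633 F=4831649280/1309606133 H=2048/423] → run F
t=13: vr[C=4510720/842193 D=1103872/277065 E=2308096/523633 F=5367849472/1309606133 H=2048/423] → run D
t=14: vr[C=4510720/842193 D=1537024/277065 E=2308096/523633 F=5367849472/1309606133 H=2048/423] → run F
t=15: vr[C=4510720/842193 D=1537024/277065 E=2308096/523633 H=2048/423] → run E
t=16: vr[C=4510720/842193 D=1537024/277065 H=2048/423] → run H
t=17: vr[C=4510720/842193 D=1537024/277065 H=1024/141] → run C
t=18: vr[D=1537024/277065 H=1024/141] → run D
t=19: vr[D=1970176/277065 H=1024/141] → run D
t=20: vr[D=2403328/277065 H=1024/141] → run H
t=21: vr[D=2403328/277065 H=4096/423] → run D
t=22: vr[D=567296/55413 H=4096/423] → run H
t=23: vr[D=567296/55413 H=5120/423] → run D
t=24: vr[D=3269632/277065 H=5120/423] → run D
t=25: vr[H=5120/423] → run H
t=26: vr[H=2048/141] → run H
t=27: vr[H=7168/423] → run H
t=28: (idle)
t=29: (idle)
t=30: (idle)
t=31: (idle)
t=32: (idle)
t=33: (idle)
t=34: (idle)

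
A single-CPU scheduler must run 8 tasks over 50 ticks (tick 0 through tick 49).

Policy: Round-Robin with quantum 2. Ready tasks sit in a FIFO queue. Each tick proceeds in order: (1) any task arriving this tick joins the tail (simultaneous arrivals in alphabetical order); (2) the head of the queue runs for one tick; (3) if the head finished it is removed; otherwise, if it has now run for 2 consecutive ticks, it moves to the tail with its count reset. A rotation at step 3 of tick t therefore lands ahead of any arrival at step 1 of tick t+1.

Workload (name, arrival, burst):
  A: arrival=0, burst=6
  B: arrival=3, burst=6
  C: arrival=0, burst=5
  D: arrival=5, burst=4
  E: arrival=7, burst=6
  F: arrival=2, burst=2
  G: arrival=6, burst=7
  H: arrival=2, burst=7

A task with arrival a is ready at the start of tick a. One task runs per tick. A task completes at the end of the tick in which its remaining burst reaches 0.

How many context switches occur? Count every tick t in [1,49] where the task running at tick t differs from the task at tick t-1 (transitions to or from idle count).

context switches = 23

t=0: queue=[A,C] q_used=0 → run A
t=1: queue=[A,C] q_used=1 → run A
t=2: queue=[C,A,F,H] q_used=0 → run C
t=3: queue=[C,A,F,H,B] q_used=1 → run C
t=4: queue=[A,F,H,B,C] q_used=0 → run A
t=5: queue=[A,F,H,B,C,D] q_used=1 → run A
t=6: queue=[F,H,B,C,D,A,G] q_used=0 → run F
t=7: queue=[F,H,B,C,D,A,G,E] q_used=1 → run F
t=8: queue=[H,B,C,D,A,G,E] q_used=0 → run H
t=9: queue=[H,B,C,D,A,G,E] q_used=1 → run H
t=10: queue=[B,C,D,A,G,E,H] q_used=0 → run B
t=11: queue=[B,C,D,A,G,E,H] q_used=1 → run B
t=12: queue=[C,D,A,G,E,H,B] q_used=0 → run C
t=13: queue=[C,D,A,G,E,H,B] q_used=1 → run C
t=14: queue=[D,A,G,E,H,B,C] q_used=0 → run D
t=15: queue=[D,A,G,E,H,B,C] q_used=1 → run D
t=16: queue=[A,G,E,H,B,C,D] q_used=0 → run A
t=17: queue=[A,G,E,H,B,C,D] q_used=1 → run A
t=18: queue=[G,E,H,B,C,D] q_used=0 → run G
t=19: queue=[G,E,H,B,C,D] q_used=1 → run G
t=20: queue=[E,H,B,C,D,G] q_used=0 → run E
t=21: queue=[E,H,B,C,D,G] q_used=1 → run E
t=22: queue=[H,B,C,D,G,E] q_used=0 → run H
t=23: queue=[H,B,C,D,G,E] q_used=1 → run H
t=24: queue=[B,C,D,G,E,H] q_used=0 → run B
t=25: queue=[B,C,D,G,E,H] q_used=1 → run B
t=26: queue=[C,D,G,E,H,B] q_used=0 → run C
t=27: queue=[D,G,E,H,B] q_used=0 → run D
t=28: queue=[D,G,E,H,B] q_used=1 → run D
t=29: queue=[G,E,H,B] q_used=0 → run G
t=30: queue=[G,E,H,B] q_used=1 → run G
t=31: queue=[E,H,B,G] q_used=0 → run E
t=32: queue=[E,H,B,G] q_used=1 → run E
t=33: queue=[H,B,G,E] q_used=0 → run H
t=34: queue=[H,B,G,E] q_used=1 → run H
t=35: queue=[B,G,E,H] q_used=0 → run B
t=36: queue=[B,G,E,H] q_used=1 → run B
t=37: queue=[G,E,H] q_used=0 → run G
t=38: queue=[G,E,H] q_used=1 → run G
t=39: queue=[E,H,G] q_used=0 → run E
t=40: queue=[E,H,G] q_used=1 → run E
t=41: queue=[H,G] q_used=0 → run H
t=42: queue=[G] q_used=0 → run G
t=43: (idle)
t=44: (idle)
t=45: (idle)
t=46: (idle)
t=47: (idle)
t=48: (idle)
t=49: (idle)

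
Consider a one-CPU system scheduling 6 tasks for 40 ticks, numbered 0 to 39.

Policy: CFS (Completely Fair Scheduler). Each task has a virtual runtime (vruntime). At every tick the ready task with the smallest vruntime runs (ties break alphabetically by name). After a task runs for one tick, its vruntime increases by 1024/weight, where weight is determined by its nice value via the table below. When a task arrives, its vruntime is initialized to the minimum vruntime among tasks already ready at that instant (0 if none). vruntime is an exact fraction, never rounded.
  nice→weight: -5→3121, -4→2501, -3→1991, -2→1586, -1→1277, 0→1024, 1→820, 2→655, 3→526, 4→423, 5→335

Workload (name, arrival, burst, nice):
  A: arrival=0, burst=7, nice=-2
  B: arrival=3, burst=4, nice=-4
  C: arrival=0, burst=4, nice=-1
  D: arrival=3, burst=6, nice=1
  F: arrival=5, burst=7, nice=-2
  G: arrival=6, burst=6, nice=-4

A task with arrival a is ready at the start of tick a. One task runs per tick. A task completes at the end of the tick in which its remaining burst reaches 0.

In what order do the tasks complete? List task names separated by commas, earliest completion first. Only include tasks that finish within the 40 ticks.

completion order = B, C, G, A, F, D

t=0: vr[A=0 C=0] → run A
t=1: vr[A=512/793 C=0] → run C
t=2: vr[A=512/793 C=1024/1277] → run A
t=3: vr[A=1024/793 B=1024/1277 C=1024/1277 D=1024/1277] → run B
t=4: vr[A=1024/793 B=3868672/3193777 C=1024/1277 D=1024/1277] → run C
t=5: vr[A=1024/793 B=3868672/3193777 C=2048/1277 D=1024/1277 F=1024/1277] → run D
t=6: vr[A=1024/793 B=3868672/3193777 C=2048/1277 D=536832/261785 F=1024/1277 G=1024/1277] → run F
t=7: vr[A=1024/793 B=3868672/3193777 C=2048/1277 D=536832/261785 F=1465856/1012661 G=1024/1277] → run G
t=8: vr[A=1024/793 B=3868672/3193777 C=2048/1277 D=536832/261785 F=1465856/1012661 G=3868672/3193777] → run B
t=9: vr[A=1024/793 B=5176320/3193777 C=2048/1277 D=536832/261785 F=1465856/1012661 G=3868672/3193777] → run G
t=10: vr[A=1024/793 B=5176320/3193777 C=2048/1277 D=536832/261785 F=1465856/1012661 G=5176320/3193777] → run A
t=11: vr[A=1536/793 B=5176320/3193777 C=2048/1277 D=536832/261785 F=1465856/1012661 G=5176320/3193777] → run F
t=12: vr[A=1536/793 B=5176320/3193777 C=2048/1277 D=536832/261785 F=2119680/1012661 G=5176320/3193777] → run C
t=13: vr[A=1536/793 B=5176320/3193777 C=3072/1277 D=536832/261785 F=2119680/1012661 G=5176320/3193777] → run B
t=14: vr[A=1536/793 B=6483968/3193777 C=3072/1277 D=536832/261785 F=2119680/1012661 G=5176320/3193777] → run G
t=15: vr[A=1536/793 B=6483968/3193777 C=3072/1277 D=536832/261785 F=2119680/1012661 G=6483968/3193777] → run A
t=16: vr[A=2048/793 B=6483968/3193777 C=3072/1277 D=536832/261785 F=2119680/1012661 G=6483968/3193777] → run B
t=17: vr[A=2048/793 C=3072/1277 D=536832/261785 F=2119680/1012661 G=6483968/3193777] → run G
t=18: vr[A=2048/793 C=3072/1277 D=536832/261785 F=2119680/1012661 G=7791616/3193777] → run D
t=19: vr[A=2048/793 C=3072/1277 D=863744/261785 F=2119680/1012661 G=7791616/3193777] → run F
t=20: vr[A=2048/793 C=3072/1277 D=863744/261785 F=2773504/1012661 G=7791616/3193777] → run C
t=21: vr[A=2048/793 D=863744/261785 F=2773504/1012661 G=7791616/3193777] → run G
t=22: vr[A=2048/793 D=863744/261785 F=2773504/1012661 G=9099264/3193777] → run A
t=23: vr[A=2560/793 D=863744/261785 F=2773504/1012661 G=9099264/3193777] → run F
t=24: vr[A=2560/793 D=863744/261785 F=3427328/1012661 G=9099264/3193777] → run G
t=25: vr[A=2560/793 D=863744/261785 F=3427328/1012661] → run A
t=26: vr[A=3072/793 D=863744/261785 F=3427328/1012661] → run D
t=27: vr[A=3072/793 D=1190656/261785 F=3427328/1012661] → run F
t=28: vr[A=3072/793 D=1190656/261785 F=4081152/1012661] → run A
t=29: vr[D=1190656/261785 F=4081152/1012661] → run F
t=30: vr[D=1190656/261785 F=4734976/1012661] → run D
t=31: vr[D=1517568/261785 F=4734976/1012661] → run F
t=32: vr[D=1517568/261785] → run D
t=33: vr[D=368896/52357] → run D
t=34: (idle)
t=35: (idle)
t=36: (idle)
t=37: (idle)
t=38: (idle)
t=39: (idle)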